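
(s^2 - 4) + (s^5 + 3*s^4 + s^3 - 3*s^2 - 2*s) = s^5 + 3*s^4 + s^3 - 2*s^2 - 2*s - 4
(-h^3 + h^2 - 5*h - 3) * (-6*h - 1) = 6*h^4 - 5*h^3 + 29*h^2 + 23*h + 3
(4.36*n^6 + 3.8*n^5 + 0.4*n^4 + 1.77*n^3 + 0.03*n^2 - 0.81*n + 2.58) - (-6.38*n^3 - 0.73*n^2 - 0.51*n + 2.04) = 4.36*n^6 + 3.8*n^5 + 0.4*n^4 + 8.15*n^3 + 0.76*n^2 - 0.3*n + 0.54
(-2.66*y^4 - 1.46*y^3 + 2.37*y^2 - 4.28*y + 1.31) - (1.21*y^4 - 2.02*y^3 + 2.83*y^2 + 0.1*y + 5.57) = -3.87*y^4 + 0.56*y^3 - 0.46*y^2 - 4.38*y - 4.26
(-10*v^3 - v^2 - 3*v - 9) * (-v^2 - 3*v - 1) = 10*v^5 + 31*v^4 + 16*v^3 + 19*v^2 + 30*v + 9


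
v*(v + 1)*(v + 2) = v^3 + 3*v^2 + 2*v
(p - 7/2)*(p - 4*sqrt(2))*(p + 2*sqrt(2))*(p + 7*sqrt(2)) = p^4 - 7*p^3/2 + 5*sqrt(2)*p^3 - 44*p^2 - 35*sqrt(2)*p^2/2 - 112*sqrt(2)*p + 154*p + 392*sqrt(2)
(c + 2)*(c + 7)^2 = c^3 + 16*c^2 + 77*c + 98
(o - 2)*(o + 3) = o^2 + o - 6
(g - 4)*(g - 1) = g^2 - 5*g + 4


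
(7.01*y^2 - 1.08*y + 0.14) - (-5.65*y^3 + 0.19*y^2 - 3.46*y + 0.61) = 5.65*y^3 + 6.82*y^2 + 2.38*y - 0.47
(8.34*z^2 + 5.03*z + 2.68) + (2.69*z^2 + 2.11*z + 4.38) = 11.03*z^2 + 7.14*z + 7.06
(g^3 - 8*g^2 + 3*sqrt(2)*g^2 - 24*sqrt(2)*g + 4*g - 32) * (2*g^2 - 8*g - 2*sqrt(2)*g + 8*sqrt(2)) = 2*g^5 - 24*g^4 + 4*sqrt(2)*g^4 - 48*sqrt(2)*g^3 + 60*g^3 + 48*g^2 + 120*sqrt(2)*g^2 - 128*g + 96*sqrt(2)*g - 256*sqrt(2)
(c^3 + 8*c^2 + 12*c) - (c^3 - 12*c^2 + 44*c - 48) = 20*c^2 - 32*c + 48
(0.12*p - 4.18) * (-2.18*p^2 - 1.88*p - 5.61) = -0.2616*p^3 + 8.8868*p^2 + 7.1852*p + 23.4498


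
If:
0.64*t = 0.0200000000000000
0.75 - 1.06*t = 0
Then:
No Solution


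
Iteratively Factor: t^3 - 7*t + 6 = (t - 2)*(t^2 + 2*t - 3) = (t - 2)*(t - 1)*(t + 3)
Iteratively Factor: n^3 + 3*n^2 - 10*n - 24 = (n + 4)*(n^2 - n - 6) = (n + 2)*(n + 4)*(n - 3)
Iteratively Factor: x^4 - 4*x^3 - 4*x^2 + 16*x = (x - 4)*(x^3 - 4*x) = (x - 4)*(x + 2)*(x^2 - 2*x) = x*(x - 4)*(x + 2)*(x - 2)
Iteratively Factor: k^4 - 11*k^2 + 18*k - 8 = (k - 1)*(k^3 + k^2 - 10*k + 8) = (k - 1)^2*(k^2 + 2*k - 8) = (k - 1)^2*(k + 4)*(k - 2)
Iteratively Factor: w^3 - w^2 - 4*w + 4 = (w - 1)*(w^2 - 4) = (w - 2)*(w - 1)*(w + 2)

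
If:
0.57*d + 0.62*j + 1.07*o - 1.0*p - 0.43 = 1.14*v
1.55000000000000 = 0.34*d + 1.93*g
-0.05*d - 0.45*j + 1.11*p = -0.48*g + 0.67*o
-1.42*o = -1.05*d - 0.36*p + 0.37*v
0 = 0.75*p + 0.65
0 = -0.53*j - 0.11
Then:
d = -0.71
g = 0.93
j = -0.21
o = -0.58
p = -0.87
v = -0.63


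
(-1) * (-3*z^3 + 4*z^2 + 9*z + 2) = 3*z^3 - 4*z^2 - 9*z - 2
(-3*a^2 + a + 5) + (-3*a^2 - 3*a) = -6*a^2 - 2*a + 5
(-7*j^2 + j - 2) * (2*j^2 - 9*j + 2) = -14*j^4 + 65*j^3 - 27*j^2 + 20*j - 4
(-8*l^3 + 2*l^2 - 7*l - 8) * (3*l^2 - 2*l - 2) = -24*l^5 + 22*l^4 - 9*l^3 - 14*l^2 + 30*l + 16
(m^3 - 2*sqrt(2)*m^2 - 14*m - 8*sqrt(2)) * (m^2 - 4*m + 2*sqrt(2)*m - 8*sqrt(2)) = m^5 - 4*m^4 - 22*m^3 - 36*sqrt(2)*m^2 + 88*m^2 - 32*m + 144*sqrt(2)*m + 128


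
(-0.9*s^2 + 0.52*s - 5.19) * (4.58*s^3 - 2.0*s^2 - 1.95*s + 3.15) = -4.122*s^5 + 4.1816*s^4 - 23.0552*s^3 + 6.531*s^2 + 11.7585*s - 16.3485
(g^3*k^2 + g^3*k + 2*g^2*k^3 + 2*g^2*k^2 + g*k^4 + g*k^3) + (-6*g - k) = g^3*k^2 + g^3*k + 2*g^2*k^3 + 2*g^2*k^2 + g*k^4 + g*k^3 - 6*g - k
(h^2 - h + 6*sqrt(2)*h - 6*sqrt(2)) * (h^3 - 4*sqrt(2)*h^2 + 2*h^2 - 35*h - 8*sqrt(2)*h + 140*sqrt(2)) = h^5 + h^4 + 2*sqrt(2)*h^4 - 85*h^3 + 2*sqrt(2)*h^3 - 74*sqrt(2)*h^2 - 13*h^2 + 70*sqrt(2)*h + 1776*h - 1680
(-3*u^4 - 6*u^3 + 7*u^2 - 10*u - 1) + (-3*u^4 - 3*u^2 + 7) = -6*u^4 - 6*u^3 + 4*u^2 - 10*u + 6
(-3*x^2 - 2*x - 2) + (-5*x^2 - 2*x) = -8*x^2 - 4*x - 2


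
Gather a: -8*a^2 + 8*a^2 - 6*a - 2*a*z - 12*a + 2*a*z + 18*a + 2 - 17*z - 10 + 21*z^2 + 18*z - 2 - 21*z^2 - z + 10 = 0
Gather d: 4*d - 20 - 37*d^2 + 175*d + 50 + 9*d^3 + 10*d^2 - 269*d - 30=9*d^3 - 27*d^2 - 90*d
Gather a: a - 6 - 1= a - 7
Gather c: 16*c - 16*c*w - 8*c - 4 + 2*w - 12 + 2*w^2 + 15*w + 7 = c*(8 - 16*w) + 2*w^2 + 17*w - 9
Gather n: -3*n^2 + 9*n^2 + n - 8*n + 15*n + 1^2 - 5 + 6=6*n^2 + 8*n + 2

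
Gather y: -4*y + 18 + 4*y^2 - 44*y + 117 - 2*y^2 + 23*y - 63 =2*y^2 - 25*y + 72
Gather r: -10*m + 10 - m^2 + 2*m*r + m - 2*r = -m^2 - 9*m + r*(2*m - 2) + 10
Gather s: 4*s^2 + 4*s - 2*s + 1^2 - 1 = 4*s^2 + 2*s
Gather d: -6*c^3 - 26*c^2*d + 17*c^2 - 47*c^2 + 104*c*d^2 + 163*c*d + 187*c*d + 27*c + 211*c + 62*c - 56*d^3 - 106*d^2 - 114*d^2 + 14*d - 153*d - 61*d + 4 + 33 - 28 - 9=-6*c^3 - 30*c^2 + 300*c - 56*d^3 + d^2*(104*c - 220) + d*(-26*c^2 + 350*c - 200)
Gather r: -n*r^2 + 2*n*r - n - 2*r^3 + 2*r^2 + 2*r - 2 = -n - 2*r^3 + r^2*(2 - n) + r*(2*n + 2) - 2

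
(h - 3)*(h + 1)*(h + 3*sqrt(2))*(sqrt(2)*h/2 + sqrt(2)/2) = sqrt(2)*h^4/2 - sqrt(2)*h^3/2 + 3*h^3 - 5*sqrt(2)*h^2/2 - 3*h^2 - 15*h - 3*sqrt(2)*h/2 - 9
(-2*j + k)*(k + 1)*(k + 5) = -2*j*k^2 - 12*j*k - 10*j + k^3 + 6*k^2 + 5*k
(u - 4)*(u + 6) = u^2 + 2*u - 24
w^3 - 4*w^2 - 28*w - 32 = (w - 8)*(w + 2)^2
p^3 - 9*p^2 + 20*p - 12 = (p - 6)*(p - 2)*(p - 1)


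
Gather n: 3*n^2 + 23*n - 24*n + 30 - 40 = 3*n^2 - n - 10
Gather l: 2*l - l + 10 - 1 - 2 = l + 7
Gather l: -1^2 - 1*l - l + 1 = -2*l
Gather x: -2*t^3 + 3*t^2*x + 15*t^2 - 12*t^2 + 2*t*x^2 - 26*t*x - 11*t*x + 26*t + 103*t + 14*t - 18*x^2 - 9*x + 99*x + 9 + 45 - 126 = -2*t^3 + 3*t^2 + 143*t + x^2*(2*t - 18) + x*(3*t^2 - 37*t + 90) - 72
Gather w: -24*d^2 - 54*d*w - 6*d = -24*d^2 - 54*d*w - 6*d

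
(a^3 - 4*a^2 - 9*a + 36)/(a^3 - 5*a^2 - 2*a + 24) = (a + 3)/(a + 2)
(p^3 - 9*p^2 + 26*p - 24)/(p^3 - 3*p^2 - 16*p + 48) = (p - 2)/(p + 4)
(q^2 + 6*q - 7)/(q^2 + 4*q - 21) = (q - 1)/(q - 3)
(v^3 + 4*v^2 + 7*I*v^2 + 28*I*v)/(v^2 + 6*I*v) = (v^2 + v*(4 + 7*I) + 28*I)/(v + 6*I)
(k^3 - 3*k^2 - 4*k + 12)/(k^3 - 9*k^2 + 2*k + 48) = (k - 2)/(k - 8)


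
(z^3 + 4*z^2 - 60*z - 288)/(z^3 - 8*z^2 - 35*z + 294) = (z^2 - 2*z - 48)/(z^2 - 14*z + 49)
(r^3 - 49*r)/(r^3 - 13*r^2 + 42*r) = (r + 7)/(r - 6)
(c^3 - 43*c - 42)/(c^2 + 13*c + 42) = (c^2 - 6*c - 7)/(c + 7)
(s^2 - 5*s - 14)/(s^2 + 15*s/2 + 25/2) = 2*(s^2 - 5*s - 14)/(2*s^2 + 15*s + 25)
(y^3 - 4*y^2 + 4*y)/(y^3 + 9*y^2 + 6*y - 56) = y*(y - 2)/(y^2 + 11*y + 28)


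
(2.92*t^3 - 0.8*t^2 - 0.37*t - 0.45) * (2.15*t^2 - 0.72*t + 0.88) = 6.278*t^5 - 3.8224*t^4 + 2.3501*t^3 - 1.4051*t^2 - 0.00159999999999999*t - 0.396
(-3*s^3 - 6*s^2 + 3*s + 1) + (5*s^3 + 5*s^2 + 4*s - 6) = 2*s^3 - s^2 + 7*s - 5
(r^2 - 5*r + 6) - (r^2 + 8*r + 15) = -13*r - 9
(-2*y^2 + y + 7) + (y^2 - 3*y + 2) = -y^2 - 2*y + 9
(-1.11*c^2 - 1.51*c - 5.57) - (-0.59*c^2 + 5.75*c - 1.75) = -0.52*c^2 - 7.26*c - 3.82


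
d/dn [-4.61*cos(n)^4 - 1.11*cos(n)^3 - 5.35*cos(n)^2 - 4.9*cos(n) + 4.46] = (18.44*cos(n)^3 + 3.33*cos(n)^2 + 10.7*cos(n) + 4.9)*sin(n)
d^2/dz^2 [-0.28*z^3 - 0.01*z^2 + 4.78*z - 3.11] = -1.68*z - 0.02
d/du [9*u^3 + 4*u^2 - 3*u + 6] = 27*u^2 + 8*u - 3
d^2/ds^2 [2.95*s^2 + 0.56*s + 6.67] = 5.90000000000000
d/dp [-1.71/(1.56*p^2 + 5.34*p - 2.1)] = (5.3352*p + 9.1314)/(1.56*p^2 + 5.34*p - 2.1)^2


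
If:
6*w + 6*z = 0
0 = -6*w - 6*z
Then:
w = -z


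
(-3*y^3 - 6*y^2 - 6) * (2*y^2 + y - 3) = -6*y^5 - 15*y^4 + 3*y^3 + 6*y^2 - 6*y + 18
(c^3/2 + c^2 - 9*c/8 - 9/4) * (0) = 0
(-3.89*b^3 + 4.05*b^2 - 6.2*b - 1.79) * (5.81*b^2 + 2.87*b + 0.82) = -22.6009*b^5 + 12.3662*b^4 - 27.5883*b^3 - 24.8729*b^2 - 10.2213*b - 1.4678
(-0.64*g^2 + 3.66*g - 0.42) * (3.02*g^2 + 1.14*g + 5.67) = -1.9328*g^4 + 10.3236*g^3 - 0.7248*g^2 + 20.2734*g - 2.3814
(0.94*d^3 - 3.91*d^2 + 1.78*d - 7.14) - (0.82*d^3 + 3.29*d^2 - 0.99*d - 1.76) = 0.12*d^3 - 7.2*d^2 + 2.77*d - 5.38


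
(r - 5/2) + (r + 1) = 2*r - 3/2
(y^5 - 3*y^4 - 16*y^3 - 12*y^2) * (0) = 0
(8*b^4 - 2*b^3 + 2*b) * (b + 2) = 8*b^5 + 14*b^4 - 4*b^3 + 2*b^2 + 4*b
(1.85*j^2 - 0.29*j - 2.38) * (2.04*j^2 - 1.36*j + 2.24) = 3.774*j^4 - 3.1076*j^3 - 0.316799999999999*j^2 + 2.5872*j - 5.3312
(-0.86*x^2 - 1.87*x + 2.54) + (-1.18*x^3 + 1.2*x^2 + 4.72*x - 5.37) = -1.18*x^3 + 0.34*x^2 + 2.85*x - 2.83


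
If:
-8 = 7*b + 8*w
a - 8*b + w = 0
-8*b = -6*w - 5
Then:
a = 35/106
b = -4/53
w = -99/106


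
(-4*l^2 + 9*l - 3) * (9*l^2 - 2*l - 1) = -36*l^4 + 89*l^3 - 41*l^2 - 3*l + 3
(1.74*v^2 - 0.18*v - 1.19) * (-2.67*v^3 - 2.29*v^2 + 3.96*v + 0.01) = -4.6458*v^5 - 3.504*v^4 + 10.4799*v^3 + 2.0297*v^2 - 4.7142*v - 0.0119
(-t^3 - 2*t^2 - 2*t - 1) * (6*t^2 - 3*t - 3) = -6*t^5 - 9*t^4 - 3*t^3 + 6*t^2 + 9*t + 3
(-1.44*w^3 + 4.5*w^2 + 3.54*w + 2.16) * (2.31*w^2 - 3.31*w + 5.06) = -3.3264*w^5 + 15.1614*w^4 - 14.004*w^3 + 16.0422*w^2 + 10.7628*w + 10.9296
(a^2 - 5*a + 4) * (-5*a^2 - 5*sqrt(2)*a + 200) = -5*a^4 - 5*sqrt(2)*a^3 + 25*a^3 + 25*sqrt(2)*a^2 + 180*a^2 - 1000*a - 20*sqrt(2)*a + 800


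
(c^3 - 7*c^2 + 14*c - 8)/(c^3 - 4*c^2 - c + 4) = (c - 2)/(c + 1)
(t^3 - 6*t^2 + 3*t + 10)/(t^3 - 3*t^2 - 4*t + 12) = (t^2 - 4*t - 5)/(t^2 - t - 6)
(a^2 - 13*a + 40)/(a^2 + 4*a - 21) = (a^2 - 13*a + 40)/(a^2 + 4*a - 21)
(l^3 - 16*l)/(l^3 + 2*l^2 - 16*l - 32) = l/(l + 2)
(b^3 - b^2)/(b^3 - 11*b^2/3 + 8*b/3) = 3*b/(3*b - 8)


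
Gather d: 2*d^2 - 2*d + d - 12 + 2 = 2*d^2 - d - 10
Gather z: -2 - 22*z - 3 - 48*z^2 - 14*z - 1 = -48*z^2 - 36*z - 6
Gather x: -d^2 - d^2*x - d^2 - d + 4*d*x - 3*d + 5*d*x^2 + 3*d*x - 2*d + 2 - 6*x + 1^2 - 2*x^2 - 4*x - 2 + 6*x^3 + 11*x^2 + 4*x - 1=-2*d^2 - 6*d + 6*x^3 + x^2*(5*d + 9) + x*(-d^2 + 7*d - 6)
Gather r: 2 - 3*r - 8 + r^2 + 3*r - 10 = r^2 - 16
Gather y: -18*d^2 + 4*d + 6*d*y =-18*d^2 + 6*d*y + 4*d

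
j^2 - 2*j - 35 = (j - 7)*(j + 5)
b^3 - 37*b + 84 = (b - 4)*(b - 3)*(b + 7)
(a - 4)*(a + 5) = a^2 + a - 20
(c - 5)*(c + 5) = c^2 - 25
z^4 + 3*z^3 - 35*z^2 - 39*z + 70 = (z - 5)*(z - 1)*(z + 2)*(z + 7)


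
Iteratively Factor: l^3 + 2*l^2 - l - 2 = (l + 2)*(l^2 - 1) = (l - 1)*(l + 2)*(l + 1)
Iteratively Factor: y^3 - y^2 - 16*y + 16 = (y - 1)*(y^2 - 16) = (y - 4)*(y - 1)*(y + 4)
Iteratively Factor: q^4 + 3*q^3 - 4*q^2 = (q)*(q^3 + 3*q^2 - 4*q) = q^2*(q^2 + 3*q - 4) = q^2*(q + 4)*(q - 1)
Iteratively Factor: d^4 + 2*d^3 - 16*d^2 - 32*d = (d + 2)*(d^3 - 16*d) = (d + 2)*(d + 4)*(d^2 - 4*d) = (d - 4)*(d + 2)*(d + 4)*(d)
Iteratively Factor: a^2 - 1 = (a - 1)*(a + 1)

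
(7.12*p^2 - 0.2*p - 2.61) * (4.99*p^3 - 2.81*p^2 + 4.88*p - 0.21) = 35.5288*p^5 - 21.0052*p^4 + 22.2837*p^3 + 4.8629*p^2 - 12.6948*p + 0.5481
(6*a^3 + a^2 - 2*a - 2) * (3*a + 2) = 18*a^4 + 15*a^3 - 4*a^2 - 10*a - 4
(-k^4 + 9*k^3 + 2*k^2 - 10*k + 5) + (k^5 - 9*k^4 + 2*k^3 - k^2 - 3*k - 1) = k^5 - 10*k^4 + 11*k^3 + k^2 - 13*k + 4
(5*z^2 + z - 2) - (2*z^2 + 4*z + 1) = 3*z^2 - 3*z - 3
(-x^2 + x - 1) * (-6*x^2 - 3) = 6*x^4 - 6*x^3 + 9*x^2 - 3*x + 3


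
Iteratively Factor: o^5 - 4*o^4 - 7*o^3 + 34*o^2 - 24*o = (o - 2)*(o^4 - 2*o^3 - 11*o^2 + 12*o) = (o - 4)*(o - 2)*(o^3 + 2*o^2 - 3*o) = (o - 4)*(o - 2)*(o - 1)*(o^2 + 3*o) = o*(o - 4)*(o - 2)*(o - 1)*(o + 3)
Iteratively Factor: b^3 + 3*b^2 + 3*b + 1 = (b + 1)*(b^2 + 2*b + 1) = (b + 1)^2*(b + 1)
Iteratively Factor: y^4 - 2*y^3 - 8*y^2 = (y + 2)*(y^3 - 4*y^2) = y*(y + 2)*(y^2 - 4*y) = y*(y - 4)*(y + 2)*(y)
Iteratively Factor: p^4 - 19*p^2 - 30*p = (p + 2)*(p^3 - 2*p^2 - 15*p) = (p - 5)*(p + 2)*(p^2 + 3*p) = p*(p - 5)*(p + 2)*(p + 3)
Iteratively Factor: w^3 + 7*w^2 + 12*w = (w + 4)*(w^2 + 3*w) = w*(w + 4)*(w + 3)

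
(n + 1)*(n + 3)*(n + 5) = n^3 + 9*n^2 + 23*n + 15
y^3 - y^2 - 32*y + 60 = (y - 5)*(y - 2)*(y + 6)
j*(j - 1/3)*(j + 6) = j^3 + 17*j^2/3 - 2*j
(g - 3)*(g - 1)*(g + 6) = g^3 + 2*g^2 - 21*g + 18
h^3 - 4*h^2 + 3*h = h*(h - 3)*(h - 1)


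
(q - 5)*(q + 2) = q^2 - 3*q - 10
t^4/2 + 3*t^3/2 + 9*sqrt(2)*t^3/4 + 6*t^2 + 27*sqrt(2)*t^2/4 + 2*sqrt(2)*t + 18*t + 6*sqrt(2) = (t/2 + sqrt(2))*(t + 3)*(t + sqrt(2)/2)*(t + 2*sqrt(2))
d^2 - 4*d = d*(d - 4)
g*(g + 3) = g^2 + 3*g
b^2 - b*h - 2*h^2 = (b - 2*h)*(b + h)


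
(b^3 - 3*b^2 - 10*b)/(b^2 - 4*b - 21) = b*(-b^2 + 3*b + 10)/(-b^2 + 4*b + 21)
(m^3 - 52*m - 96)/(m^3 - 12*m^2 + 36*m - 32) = (m^2 + 8*m + 12)/(m^2 - 4*m + 4)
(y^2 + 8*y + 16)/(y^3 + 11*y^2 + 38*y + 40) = (y + 4)/(y^2 + 7*y + 10)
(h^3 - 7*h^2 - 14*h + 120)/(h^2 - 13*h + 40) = (h^2 - 2*h - 24)/(h - 8)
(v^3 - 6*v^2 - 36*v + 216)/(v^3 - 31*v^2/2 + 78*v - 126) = 2*(v + 6)/(2*v - 7)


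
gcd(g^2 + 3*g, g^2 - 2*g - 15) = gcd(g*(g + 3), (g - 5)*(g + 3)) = g + 3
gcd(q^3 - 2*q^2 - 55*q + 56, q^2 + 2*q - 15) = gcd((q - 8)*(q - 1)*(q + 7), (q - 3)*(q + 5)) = 1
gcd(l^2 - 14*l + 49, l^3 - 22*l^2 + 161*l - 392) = l^2 - 14*l + 49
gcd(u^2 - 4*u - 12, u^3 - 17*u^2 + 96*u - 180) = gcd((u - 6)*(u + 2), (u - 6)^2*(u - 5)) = u - 6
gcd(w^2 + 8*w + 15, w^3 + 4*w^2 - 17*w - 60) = w^2 + 8*w + 15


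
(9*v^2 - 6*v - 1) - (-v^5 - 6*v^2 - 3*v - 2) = v^5 + 15*v^2 - 3*v + 1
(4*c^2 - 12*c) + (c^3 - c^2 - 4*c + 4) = c^3 + 3*c^2 - 16*c + 4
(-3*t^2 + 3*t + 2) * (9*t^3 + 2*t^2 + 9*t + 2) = -27*t^5 + 21*t^4 - 3*t^3 + 25*t^2 + 24*t + 4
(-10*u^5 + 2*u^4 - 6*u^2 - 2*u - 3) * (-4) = 40*u^5 - 8*u^4 + 24*u^2 + 8*u + 12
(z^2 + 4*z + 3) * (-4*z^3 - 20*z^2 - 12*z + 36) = -4*z^5 - 36*z^4 - 104*z^3 - 72*z^2 + 108*z + 108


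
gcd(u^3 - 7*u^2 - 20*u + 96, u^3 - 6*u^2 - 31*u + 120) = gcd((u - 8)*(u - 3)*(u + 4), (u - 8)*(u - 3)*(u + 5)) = u^2 - 11*u + 24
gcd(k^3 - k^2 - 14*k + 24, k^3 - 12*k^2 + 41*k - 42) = k^2 - 5*k + 6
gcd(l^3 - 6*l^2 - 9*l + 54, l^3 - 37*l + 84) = l - 3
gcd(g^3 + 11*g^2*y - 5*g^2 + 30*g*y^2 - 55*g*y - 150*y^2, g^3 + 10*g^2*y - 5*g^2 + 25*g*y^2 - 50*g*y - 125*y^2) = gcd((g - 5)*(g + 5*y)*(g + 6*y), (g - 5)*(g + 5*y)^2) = g^2 + 5*g*y - 5*g - 25*y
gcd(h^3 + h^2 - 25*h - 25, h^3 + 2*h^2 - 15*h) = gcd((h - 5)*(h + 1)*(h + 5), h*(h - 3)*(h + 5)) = h + 5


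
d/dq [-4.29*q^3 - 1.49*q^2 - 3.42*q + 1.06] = -12.87*q^2 - 2.98*q - 3.42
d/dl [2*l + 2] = 2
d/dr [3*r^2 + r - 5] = 6*r + 1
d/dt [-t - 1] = -1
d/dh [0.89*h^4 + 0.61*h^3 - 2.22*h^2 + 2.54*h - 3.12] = 3.56*h^3 + 1.83*h^2 - 4.44*h + 2.54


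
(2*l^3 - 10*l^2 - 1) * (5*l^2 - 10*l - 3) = 10*l^5 - 70*l^4 + 94*l^3 + 25*l^2 + 10*l + 3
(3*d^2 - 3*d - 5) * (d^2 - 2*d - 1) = 3*d^4 - 9*d^3 - 2*d^2 + 13*d + 5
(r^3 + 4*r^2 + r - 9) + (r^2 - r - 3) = r^3 + 5*r^2 - 12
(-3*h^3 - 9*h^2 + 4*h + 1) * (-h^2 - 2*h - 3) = 3*h^5 + 15*h^4 + 23*h^3 + 18*h^2 - 14*h - 3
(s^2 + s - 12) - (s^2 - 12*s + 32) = 13*s - 44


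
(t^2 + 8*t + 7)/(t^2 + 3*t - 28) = (t + 1)/(t - 4)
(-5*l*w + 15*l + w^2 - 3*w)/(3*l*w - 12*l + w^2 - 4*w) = (-5*l*w + 15*l + w^2 - 3*w)/(3*l*w - 12*l + w^2 - 4*w)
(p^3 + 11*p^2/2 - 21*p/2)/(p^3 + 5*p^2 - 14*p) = (p - 3/2)/(p - 2)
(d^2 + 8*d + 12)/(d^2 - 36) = (d + 2)/(d - 6)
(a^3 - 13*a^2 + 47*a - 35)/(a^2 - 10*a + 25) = (a^2 - 8*a + 7)/(a - 5)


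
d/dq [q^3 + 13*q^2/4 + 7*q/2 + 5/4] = 3*q^2 + 13*q/2 + 7/2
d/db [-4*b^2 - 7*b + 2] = -8*b - 7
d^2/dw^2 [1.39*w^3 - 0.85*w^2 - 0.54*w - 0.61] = 8.34*w - 1.7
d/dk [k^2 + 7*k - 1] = 2*k + 7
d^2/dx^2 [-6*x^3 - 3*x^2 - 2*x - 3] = -36*x - 6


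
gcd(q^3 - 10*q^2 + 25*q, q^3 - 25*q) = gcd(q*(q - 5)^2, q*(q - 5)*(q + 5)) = q^2 - 5*q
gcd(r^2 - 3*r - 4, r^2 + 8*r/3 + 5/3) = r + 1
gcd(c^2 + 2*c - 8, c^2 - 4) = c - 2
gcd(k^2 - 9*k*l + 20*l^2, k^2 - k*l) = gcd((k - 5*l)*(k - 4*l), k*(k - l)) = 1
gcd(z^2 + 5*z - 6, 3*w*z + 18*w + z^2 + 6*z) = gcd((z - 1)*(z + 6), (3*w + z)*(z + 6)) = z + 6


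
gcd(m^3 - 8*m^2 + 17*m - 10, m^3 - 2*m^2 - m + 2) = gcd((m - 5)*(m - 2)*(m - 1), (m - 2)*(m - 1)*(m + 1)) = m^2 - 3*m + 2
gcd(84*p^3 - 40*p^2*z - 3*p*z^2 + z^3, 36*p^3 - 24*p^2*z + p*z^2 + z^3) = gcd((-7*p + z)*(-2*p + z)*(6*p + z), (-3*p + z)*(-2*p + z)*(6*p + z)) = -12*p^2 + 4*p*z + z^2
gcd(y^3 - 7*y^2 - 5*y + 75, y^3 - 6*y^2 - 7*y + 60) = y^2 - 2*y - 15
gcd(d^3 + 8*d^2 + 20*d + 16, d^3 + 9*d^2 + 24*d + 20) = d^2 + 4*d + 4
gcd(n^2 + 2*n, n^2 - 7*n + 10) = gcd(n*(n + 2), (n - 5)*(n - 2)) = 1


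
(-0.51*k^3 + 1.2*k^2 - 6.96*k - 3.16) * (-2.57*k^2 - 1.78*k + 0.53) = 1.3107*k^5 - 2.1762*k^4 + 15.4809*k^3 + 21.146*k^2 + 1.936*k - 1.6748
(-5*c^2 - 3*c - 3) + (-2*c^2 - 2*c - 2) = -7*c^2 - 5*c - 5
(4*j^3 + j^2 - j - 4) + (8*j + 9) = 4*j^3 + j^2 + 7*j + 5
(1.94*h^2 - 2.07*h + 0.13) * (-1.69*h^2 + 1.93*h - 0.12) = -3.2786*h^4 + 7.2425*h^3 - 4.4476*h^2 + 0.4993*h - 0.0156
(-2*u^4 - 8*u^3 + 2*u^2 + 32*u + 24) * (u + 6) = -2*u^5 - 20*u^4 - 46*u^3 + 44*u^2 + 216*u + 144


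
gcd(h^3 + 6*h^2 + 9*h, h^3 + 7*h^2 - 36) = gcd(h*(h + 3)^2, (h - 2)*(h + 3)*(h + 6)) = h + 3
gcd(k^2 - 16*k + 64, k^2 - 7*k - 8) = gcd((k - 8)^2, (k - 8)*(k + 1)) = k - 8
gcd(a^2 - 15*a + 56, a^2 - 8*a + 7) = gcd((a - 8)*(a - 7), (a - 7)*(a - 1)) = a - 7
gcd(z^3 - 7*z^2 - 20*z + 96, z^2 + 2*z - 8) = z + 4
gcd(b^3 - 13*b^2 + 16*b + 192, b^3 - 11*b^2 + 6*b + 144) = b^2 - 5*b - 24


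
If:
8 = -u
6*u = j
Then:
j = -48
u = -8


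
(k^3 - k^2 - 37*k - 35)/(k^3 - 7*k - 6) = (k^2 - 2*k - 35)/(k^2 - k - 6)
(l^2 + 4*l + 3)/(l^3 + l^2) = (l + 3)/l^2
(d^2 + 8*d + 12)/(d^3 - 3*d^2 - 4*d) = (d^2 + 8*d + 12)/(d*(d^2 - 3*d - 4))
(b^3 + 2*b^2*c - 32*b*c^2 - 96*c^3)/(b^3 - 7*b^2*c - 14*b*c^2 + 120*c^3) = (b + 4*c)/(b - 5*c)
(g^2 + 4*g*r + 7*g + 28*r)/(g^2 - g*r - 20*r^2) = (-g - 7)/(-g + 5*r)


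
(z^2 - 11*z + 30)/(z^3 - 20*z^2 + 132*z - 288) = (z - 5)/(z^2 - 14*z + 48)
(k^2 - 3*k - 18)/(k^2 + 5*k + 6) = (k - 6)/(k + 2)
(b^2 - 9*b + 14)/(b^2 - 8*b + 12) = (b - 7)/(b - 6)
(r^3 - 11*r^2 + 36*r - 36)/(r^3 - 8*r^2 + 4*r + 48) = (r^2 - 5*r + 6)/(r^2 - 2*r - 8)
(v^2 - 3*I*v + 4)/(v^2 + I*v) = (v - 4*I)/v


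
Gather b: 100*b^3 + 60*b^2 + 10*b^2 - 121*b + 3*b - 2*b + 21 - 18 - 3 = 100*b^3 + 70*b^2 - 120*b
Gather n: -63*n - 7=-63*n - 7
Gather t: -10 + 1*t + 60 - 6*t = 50 - 5*t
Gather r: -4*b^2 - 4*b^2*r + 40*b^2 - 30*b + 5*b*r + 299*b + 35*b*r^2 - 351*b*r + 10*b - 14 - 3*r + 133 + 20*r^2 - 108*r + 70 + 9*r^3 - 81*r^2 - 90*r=36*b^2 + 279*b + 9*r^3 + r^2*(35*b - 61) + r*(-4*b^2 - 346*b - 201) + 189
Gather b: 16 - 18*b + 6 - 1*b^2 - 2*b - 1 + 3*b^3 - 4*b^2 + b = 3*b^3 - 5*b^2 - 19*b + 21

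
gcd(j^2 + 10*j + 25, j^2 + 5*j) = j + 5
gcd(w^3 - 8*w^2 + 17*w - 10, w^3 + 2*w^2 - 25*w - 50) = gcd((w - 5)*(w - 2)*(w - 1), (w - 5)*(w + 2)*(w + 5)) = w - 5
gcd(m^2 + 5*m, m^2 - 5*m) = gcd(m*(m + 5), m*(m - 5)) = m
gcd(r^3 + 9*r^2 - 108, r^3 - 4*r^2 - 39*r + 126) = r^2 + 3*r - 18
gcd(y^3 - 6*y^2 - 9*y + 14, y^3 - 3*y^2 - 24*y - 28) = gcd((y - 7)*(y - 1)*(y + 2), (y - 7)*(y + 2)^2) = y^2 - 5*y - 14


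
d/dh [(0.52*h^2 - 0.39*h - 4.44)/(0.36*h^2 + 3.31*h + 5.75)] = (1.8616*h^2 + 9.1768*h + 12.4539)/(0.1296*h^4 + 2.3832*h^3 + 15.0961*h^2 + 38.065*h + 33.0625)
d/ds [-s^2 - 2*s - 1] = -2*s - 2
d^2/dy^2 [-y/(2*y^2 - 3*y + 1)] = 2*(-y*(4*y - 3)^2 + 3*(2*y - 1)*(2*y^2 - 3*y + 1))/(2*y^2 - 3*y + 1)^3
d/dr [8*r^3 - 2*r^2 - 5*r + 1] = 24*r^2 - 4*r - 5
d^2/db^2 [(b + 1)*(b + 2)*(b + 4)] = 6*b + 14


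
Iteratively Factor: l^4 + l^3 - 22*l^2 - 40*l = (l - 5)*(l^3 + 6*l^2 + 8*l) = (l - 5)*(l + 2)*(l^2 + 4*l) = l*(l - 5)*(l + 2)*(l + 4)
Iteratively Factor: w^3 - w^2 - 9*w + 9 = (w - 3)*(w^2 + 2*w - 3) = (w - 3)*(w + 3)*(w - 1)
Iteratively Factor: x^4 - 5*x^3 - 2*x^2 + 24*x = (x + 2)*(x^3 - 7*x^2 + 12*x) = x*(x + 2)*(x^2 - 7*x + 12) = x*(x - 3)*(x + 2)*(x - 4)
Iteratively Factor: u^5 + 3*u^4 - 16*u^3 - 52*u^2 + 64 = (u - 1)*(u^4 + 4*u^3 - 12*u^2 - 64*u - 64) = (u - 1)*(u + 4)*(u^3 - 12*u - 16) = (u - 4)*(u - 1)*(u + 4)*(u^2 + 4*u + 4) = (u - 4)*(u - 1)*(u + 2)*(u + 4)*(u + 2)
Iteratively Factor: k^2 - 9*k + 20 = (k - 5)*(k - 4)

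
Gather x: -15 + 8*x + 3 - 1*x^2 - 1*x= -x^2 + 7*x - 12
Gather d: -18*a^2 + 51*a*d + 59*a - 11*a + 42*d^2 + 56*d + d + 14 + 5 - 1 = -18*a^2 + 48*a + 42*d^2 + d*(51*a + 57) + 18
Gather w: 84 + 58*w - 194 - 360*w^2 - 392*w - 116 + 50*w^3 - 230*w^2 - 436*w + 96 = 50*w^3 - 590*w^2 - 770*w - 130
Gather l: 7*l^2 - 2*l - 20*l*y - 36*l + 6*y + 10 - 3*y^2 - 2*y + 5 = 7*l^2 + l*(-20*y - 38) - 3*y^2 + 4*y + 15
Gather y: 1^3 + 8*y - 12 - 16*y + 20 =9 - 8*y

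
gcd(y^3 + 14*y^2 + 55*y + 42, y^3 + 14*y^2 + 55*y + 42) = y^3 + 14*y^2 + 55*y + 42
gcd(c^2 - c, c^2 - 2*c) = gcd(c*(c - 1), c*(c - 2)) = c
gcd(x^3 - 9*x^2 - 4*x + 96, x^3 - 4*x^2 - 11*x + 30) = x + 3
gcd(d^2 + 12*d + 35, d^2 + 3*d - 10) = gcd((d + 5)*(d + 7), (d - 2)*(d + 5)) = d + 5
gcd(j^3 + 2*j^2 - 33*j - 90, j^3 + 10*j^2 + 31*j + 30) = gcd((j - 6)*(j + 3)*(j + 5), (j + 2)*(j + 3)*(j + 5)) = j^2 + 8*j + 15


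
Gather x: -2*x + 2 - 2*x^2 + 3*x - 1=-2*x^2 + x + 1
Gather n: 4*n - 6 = 4*n - 6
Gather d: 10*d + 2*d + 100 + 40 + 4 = 12*d + 144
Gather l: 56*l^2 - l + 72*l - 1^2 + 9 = 56*l^2 + 71*l + 8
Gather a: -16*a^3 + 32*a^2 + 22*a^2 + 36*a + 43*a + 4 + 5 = -16*a^3 + 54*a^2 + 79*a + 9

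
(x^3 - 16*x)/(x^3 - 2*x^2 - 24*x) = (x - 4)/(x - 6)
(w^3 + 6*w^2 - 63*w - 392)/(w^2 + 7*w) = w - 1 - 56/w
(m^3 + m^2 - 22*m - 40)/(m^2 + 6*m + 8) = m - 5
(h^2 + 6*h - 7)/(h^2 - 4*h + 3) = (h + 7)/(h - 3)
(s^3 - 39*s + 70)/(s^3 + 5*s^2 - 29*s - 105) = (s - 2)/(s + 3)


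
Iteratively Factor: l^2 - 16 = (l + 4)*(l - 4)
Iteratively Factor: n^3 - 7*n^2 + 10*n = (n)*(n^2 - 7*n + 10) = n*(n - 5)*(n - 2)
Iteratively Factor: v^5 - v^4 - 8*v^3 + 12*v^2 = (v)*(v^4 - v^3 - 8*v^2 + 12*v) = v*(v - 2)*(v^3 + v^2 - 6*v) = v*(v - 2)^2*(v^2 + 3*v) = v*(v - 2)^2*(v + 3)*(v)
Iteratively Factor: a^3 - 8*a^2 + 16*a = (a - 4)*(a^2 - 4*a) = a*(a - 4)*(a - 4)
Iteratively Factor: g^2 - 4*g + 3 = (g - 1)*(g - 3)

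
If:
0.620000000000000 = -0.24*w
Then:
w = -2.58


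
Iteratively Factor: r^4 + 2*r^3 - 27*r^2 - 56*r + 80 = (r - 5)*(r^3 + 7*r^2 + 8*r - 16) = (r - 5)*(r + 4)*(r^2 + 3*r - 4) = (r - 5)*(r + 4)^2*(r - 1)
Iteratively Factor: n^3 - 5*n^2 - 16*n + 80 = (n - 4)*(n^2 - n - 20) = (n - 5)*(n - 4)*(n + 4)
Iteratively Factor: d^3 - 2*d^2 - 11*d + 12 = (d + 3)*(d^2 - 5*d + 4) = (d - 1)*(d + 3)*(d - 4)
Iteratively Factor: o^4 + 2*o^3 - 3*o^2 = (o + 3)*(o^3 - o^2) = o*(o + 3)*(o^2 - o) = o*(o - 1)*(o + 3)*(o)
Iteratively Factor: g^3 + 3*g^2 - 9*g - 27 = (g + 3)*(g^2 - 9) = (g + 3)^2*(g - 3)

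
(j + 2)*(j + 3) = j^2 + 5*j + 6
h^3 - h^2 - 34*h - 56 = (h - 7)*(h + 2)*(h + 4)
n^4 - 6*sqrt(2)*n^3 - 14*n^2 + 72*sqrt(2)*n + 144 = (n - 6*sqrt(2))*(n - 3*sqrt(2))*(n + sqrt(2))*(n + 2*sqrt(2))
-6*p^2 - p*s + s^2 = (-3*p + s)*(2*p + s)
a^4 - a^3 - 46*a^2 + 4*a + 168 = (a - 7)*(a - 2)*(a + 2)*(a + 6)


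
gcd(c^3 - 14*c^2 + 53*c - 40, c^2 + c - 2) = c - 1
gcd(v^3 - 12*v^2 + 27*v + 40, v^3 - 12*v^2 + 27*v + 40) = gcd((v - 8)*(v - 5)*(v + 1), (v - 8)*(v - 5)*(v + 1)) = v^3 - 12*v^2 + 27*v + 40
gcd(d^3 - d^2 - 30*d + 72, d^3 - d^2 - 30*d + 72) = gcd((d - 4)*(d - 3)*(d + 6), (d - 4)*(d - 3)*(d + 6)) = d^3 - d^2 - 30*d + 72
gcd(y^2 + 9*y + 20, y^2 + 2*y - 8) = y + 4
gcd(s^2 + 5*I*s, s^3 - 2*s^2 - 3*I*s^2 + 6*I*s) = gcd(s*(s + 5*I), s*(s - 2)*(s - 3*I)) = s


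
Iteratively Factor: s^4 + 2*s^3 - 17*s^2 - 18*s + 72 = (s - 2)*(s^3 + 4*s^2 - 9*s - 36) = (s - 2)*(s + 3)*(s^2 + s - 12) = (s - 2)*(s + 3)*(s + 4)*(s - 3)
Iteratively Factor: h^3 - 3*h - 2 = (h - 2)*(h^2 + 2*h + 1) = (h - 2)*(h + 1)*(h + 1)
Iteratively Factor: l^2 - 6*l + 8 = (l - 4)*(l - 2)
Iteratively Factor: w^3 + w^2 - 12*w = (w)*(w^2 + w - 12) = w*(w + 4)*(w - 3)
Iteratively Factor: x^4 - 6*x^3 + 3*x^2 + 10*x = (x + 1)*(x^3 - 7*x^2 + 10*x) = x*(x + 1)*(x^2 - 7*x + 10) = x*(x - 5)*(x + 1)*(x - 2)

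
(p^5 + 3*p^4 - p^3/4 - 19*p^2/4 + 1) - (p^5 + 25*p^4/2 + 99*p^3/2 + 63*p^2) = -19*p^4/2 - 199*p^3/4 - 271*p^2/4 + 1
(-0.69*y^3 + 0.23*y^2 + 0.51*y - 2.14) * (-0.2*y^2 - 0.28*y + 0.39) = 0.138*y^5 + 0.1472*y^4 - 0.4355*y^3 + 0.3749*y^2 + 0.7981*y - 0.8346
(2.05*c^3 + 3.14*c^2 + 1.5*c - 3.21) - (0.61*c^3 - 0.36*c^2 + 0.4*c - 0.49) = 1.44*c^3 + 3.5*c^2 + 1.1*c - 2.72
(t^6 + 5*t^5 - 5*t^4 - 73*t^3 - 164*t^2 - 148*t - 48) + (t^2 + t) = t^6 + 5*t^5 - 5*t^4 - 73*t^3 - 163*t^2 - 147*t - 48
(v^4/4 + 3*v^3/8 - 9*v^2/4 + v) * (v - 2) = v^5/4 - v^4/8 - 3*v^3 + 11*v^2/2 - 2*v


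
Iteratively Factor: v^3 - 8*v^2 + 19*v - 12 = (v - 4)*(v^2 - 4*v + 3) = (v - 4)*(v - 1)*(v - 3)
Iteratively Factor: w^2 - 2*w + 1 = (w - 1)*(w - 1)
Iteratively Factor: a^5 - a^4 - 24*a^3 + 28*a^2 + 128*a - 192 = (a - 2)*(a^4 + a^3 - 22*a^2 - 16*a + 96) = (a - 2)*(a + 4)*(a^3 - 3*a^2 - 10*a + 24) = (a - 4)*(a - 2)*(a + 4)*(a^2 + a - 6) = (a - 4)*(a - 2)^2*(a + 4)*(a + 3)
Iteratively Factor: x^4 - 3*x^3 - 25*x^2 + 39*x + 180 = (x - 5)*(x^3 + 2*x^2 - 15*x - 36) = (x - 5)*(x + 3)*(x^2 - x - 12) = (x - 5)*(x - 4)*(x + 3)*(x + 3)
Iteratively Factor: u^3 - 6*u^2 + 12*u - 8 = (u - 2)*(u^2 - 4*u + 4) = (u - 2)^2*(u - 2)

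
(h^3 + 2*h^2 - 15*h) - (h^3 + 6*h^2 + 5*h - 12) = -4*h^2 - 20*h + 12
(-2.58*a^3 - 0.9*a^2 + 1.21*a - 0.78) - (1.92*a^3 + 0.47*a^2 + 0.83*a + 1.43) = -4.5*a^3 - 1.37*a^2 + 0.38*a - 2.21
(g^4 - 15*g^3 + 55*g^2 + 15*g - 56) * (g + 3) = g^5 - 12*g^4 + 10*g^3 + 180*g^2 - 11*g - 168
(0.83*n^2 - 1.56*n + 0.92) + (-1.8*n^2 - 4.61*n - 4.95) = -0.97*n^2 - 6.17*n - 4.03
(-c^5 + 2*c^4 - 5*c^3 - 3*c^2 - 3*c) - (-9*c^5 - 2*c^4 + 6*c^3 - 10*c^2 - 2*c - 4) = 8*c^5 + 4*c^4 - 11*c^3 + 7*c^2 - c + 4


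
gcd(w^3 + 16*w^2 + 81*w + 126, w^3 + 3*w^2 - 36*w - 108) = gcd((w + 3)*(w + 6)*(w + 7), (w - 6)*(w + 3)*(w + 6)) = w^2 + 9*w + 18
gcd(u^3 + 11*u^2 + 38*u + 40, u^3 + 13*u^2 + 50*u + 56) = u^2 + 6*u + 8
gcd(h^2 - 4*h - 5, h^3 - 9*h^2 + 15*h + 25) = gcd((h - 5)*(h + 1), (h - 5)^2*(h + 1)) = h^2 - 4*h - 5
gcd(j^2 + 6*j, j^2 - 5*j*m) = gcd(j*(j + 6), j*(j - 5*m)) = j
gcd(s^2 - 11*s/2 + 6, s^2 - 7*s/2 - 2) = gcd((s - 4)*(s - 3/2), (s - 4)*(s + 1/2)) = s - 4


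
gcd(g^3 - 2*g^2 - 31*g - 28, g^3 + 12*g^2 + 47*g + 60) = g + 4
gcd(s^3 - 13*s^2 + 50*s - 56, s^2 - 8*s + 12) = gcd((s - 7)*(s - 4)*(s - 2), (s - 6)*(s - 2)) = s - 2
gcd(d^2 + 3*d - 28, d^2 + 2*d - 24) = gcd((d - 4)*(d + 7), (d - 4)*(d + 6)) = d - 4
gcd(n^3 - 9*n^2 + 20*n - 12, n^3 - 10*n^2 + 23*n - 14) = n^2 - 3*n + 2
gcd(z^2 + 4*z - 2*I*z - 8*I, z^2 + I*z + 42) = 1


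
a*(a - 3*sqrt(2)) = a^2 - 3*sqrt(2)*a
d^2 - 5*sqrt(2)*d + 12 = (d - 3*sqrt(2))*(d - 2*sqrt(2))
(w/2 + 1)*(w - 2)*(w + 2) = w^3/2 + w^2 - 2*w - 4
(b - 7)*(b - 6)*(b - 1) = b^3 - 14*b^2 + 55*b - 42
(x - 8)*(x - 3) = x^2 - 11*x + 24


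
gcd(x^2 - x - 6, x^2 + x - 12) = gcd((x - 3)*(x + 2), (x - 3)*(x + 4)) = x - 3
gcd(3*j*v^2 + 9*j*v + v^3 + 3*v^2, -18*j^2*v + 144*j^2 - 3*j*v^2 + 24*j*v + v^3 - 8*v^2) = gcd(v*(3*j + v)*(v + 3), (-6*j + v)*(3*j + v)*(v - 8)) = 3*j + v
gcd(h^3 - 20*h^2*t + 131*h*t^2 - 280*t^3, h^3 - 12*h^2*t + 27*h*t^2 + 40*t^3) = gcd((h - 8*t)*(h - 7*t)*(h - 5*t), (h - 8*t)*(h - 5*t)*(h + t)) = h^2 - 13*h*t + 40*t^2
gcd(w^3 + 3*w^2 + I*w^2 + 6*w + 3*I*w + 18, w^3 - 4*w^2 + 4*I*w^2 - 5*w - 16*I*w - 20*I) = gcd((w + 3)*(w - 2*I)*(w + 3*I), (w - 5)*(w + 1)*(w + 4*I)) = 1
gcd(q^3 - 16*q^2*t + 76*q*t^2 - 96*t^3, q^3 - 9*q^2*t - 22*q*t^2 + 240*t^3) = q^2 - 14*q*t + 48*t^2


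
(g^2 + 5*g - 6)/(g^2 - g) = (g + 6)/g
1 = 1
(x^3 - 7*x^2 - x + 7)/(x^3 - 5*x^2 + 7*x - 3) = (x^2 - 6*x - 7)/(x^2 - 4*x + 3)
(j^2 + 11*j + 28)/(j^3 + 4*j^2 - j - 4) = (j + 7)/(j^2 - 1)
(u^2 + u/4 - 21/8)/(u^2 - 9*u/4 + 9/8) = (4*u + 7)/(4*u - 3)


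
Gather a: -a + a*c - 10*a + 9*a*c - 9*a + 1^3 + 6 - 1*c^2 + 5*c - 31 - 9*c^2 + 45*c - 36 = a*(10*c - 20) - 10*c^2 + 50*c - 60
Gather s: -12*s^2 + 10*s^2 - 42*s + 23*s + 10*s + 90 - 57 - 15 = -2*s^2 - 9*s + 18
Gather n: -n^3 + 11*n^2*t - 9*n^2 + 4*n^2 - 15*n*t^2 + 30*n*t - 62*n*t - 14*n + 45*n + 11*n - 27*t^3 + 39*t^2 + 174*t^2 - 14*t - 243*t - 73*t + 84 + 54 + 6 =-n^3 + n^2*(11*t - 5) + n*(-15*t^2 - 32*t + 42) - 27*t^3 + 213*t^2 - 330*t + 144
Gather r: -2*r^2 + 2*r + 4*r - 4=-2*r^2 + 6*r - 4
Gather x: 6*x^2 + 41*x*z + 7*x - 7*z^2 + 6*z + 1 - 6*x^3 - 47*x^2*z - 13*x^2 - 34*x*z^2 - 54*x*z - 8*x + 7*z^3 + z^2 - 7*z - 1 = -6*x^3 + x^2*(-47*z - 7) + x*(-34*z^2 - 13*z - 1) + 7*z^3 - 6*z^2 - z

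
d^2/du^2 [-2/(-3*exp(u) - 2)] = (18*exp(u) - 12)*exp(u)/(3*exp(u) + 2)^3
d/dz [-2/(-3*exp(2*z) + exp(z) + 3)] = (2 - 12*exp(z))*exp(z)/(-3*exp(2*z) + exp(z) + 3)^2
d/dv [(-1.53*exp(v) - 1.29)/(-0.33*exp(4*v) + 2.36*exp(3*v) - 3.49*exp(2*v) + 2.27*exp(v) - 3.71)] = (-1.5147*exp(4*v) + 5.5188*exp(3*v) + 3.7935*exp(2*v) - 9.0042*exp(v) + 8.6046)*exp(v)/(0.1089*exp(8*v) - 1.5576*exp(7*v) + 7.873*exp(6*v) - 17.971*exp(5*v) + 25.3431*exp(4*v) - 33.3558*exp(3*v) + 31.0487*exp(2*v) - 16.8434*exp(v) + 13.7641)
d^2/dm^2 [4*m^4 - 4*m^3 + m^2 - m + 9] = 48*m^2 - 24*m + 2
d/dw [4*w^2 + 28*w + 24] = 8*w + 28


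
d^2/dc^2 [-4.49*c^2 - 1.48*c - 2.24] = -8.98000000000000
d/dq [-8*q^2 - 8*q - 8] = -16*q - 8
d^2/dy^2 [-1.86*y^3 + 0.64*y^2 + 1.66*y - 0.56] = 1.28 - 11.16*y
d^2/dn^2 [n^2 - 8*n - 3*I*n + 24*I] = 2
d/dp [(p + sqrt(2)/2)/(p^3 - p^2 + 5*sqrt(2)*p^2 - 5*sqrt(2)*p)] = (p*(p^2 - p + 5*sqrt(2)*p - 5*sqrt(2)) - (2*p + sqrt(2))*(3*p^2 - 2*p + 10*sqrt(2)*p - 5*sqrt(2))/2)/(p^2*(p^2 - p + 5*sqrt(2)*p - 5*sqrt(2))^2)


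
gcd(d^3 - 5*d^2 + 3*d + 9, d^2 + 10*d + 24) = 1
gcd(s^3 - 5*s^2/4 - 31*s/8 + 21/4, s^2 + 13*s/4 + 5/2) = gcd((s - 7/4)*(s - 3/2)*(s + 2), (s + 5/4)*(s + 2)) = s + 2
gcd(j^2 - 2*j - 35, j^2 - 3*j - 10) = 1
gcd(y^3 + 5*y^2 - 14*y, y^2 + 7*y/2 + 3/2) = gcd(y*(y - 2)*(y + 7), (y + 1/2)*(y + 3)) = 1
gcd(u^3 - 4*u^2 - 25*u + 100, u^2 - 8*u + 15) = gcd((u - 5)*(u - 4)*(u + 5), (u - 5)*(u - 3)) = u - 5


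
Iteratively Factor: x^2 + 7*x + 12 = (x + 4)*(x + 3)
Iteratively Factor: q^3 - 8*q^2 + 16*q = (q - 4)*(q^2 - 4*q) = q*(q - 4)*(q - 4)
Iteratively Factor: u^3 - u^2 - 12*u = (u)*(u^2 - u - 12) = u*(u - 4)*(u + 3)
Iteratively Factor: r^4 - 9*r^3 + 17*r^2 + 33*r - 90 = (r - 3)*(r^3 - 6*r^2 - r + 30) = (r - 3)*(r + 2)*(r^2 - 8*r + 15) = (r - 3)^2*(r + 2)*(r - 5)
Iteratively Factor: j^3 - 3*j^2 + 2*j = (j - 1)*(j^2 - 2*j) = (j - 2)*(j - 1)*(j)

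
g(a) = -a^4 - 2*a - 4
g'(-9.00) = 2914.00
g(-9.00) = -6547.00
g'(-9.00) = 2914.00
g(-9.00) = -6547.00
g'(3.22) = -135.54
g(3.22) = -117.94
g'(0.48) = -2.44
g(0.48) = -5.01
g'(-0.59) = -1.18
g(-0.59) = -2.94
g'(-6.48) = 1086.39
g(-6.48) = -1754.23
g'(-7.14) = 1453.98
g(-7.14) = -2588.64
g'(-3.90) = 235.28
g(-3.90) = -227.54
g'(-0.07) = -2.00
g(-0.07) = -3.86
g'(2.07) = -37.48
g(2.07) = -26.50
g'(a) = -4*a^3 - 2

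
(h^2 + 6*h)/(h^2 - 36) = h/(h - 6)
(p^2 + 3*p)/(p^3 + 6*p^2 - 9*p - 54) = p/(p^2 + 3*p - 18)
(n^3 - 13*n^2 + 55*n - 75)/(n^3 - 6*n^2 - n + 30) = (n - 5)/(n + 2)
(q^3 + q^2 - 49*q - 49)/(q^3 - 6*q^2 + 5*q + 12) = (q^2 - 49)/(q^2 - 7*q + 12)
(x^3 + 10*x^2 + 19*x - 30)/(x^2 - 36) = (x^2 + 4*x - 5)/(x - 6)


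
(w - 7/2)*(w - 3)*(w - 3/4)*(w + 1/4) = w^4 - 7*w^3 + 217*w^2/16 - 129*w/32 - 63/32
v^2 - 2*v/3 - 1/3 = (v - 1)*(v + 1/3)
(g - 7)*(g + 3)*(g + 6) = g^3 + 2*g^2 - 45*g - 126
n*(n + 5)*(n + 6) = n^3 + 11*n^2 + 30*n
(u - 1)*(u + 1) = u^2 - 1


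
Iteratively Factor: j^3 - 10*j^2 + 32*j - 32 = (j - 4)*(j^2 - 6*j + 8) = (j - 4)*(j - 2)*(j - 4)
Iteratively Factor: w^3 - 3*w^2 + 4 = (w - 2)*(w^2 - w - 2) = (w - 2)*(w + 1)*(w - 2)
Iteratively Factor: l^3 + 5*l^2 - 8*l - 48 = (l + 4)*(l^2 + l - 12) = (l - 3)*(l + 4)*(l + 4)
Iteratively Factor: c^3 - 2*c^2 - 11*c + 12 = (c - 4)*(c^2 + 2*c - 3) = (c - 4)*(c + 3)*(c - 1)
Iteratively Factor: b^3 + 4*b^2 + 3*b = (b + 3)*(b^2 + b) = (b + 1)*(b + 3)*(b)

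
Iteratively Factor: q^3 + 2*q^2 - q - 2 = (q + 2)*(q^2 - 1) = (q - 1)*(q + 2)*(q + 1)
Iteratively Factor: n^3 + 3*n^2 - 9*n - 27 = (n - 3)*(n^2 + 6*n + 9) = (n - 3)*(n + 3)*(n + 3)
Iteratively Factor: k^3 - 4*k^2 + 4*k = (k - 2)*(k^2 - 2*k) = (k - 2)^2*(k)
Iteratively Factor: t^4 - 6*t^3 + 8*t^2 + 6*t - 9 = (t - 1)*(t^3 - 5*t^2 + 3*t + 9) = (t - 3)*(t - 1)*(t^2 - 2*t - 3) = (t - 3)^2*(t - 1)*(t + 1)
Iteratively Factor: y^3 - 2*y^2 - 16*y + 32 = (y - 2)*(y^2 - 16) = (y - 4)*(y - 2)*(y + 4)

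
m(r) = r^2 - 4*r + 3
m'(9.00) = 14.00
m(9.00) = 48.00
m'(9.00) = 14.00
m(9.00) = 48.00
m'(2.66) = 1.32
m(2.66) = -0.56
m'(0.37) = -3.26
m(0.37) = 1.66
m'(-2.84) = -9.68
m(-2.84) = 22.43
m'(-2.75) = -9.50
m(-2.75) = 21.56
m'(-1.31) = -6.62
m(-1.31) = 9.96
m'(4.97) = 5.94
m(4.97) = 7.82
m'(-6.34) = -16.68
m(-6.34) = 68.56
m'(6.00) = 8.00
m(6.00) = 15.00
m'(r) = 2*r - 4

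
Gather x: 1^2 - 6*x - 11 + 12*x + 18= 6*x + 8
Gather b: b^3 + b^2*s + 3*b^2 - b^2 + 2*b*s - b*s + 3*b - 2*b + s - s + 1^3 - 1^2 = b^3 + b^2*(s + 2) + b*(s + 1)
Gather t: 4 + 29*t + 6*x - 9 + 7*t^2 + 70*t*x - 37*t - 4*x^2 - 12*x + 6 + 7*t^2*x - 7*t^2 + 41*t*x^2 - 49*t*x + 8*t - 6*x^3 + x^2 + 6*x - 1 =7*t^2*x + t*(41*x^2 + 21*x) - 6*x^3 - 3*x^2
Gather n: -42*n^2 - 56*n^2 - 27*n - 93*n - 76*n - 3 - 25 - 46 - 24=-98*n^2 - 196*n - 98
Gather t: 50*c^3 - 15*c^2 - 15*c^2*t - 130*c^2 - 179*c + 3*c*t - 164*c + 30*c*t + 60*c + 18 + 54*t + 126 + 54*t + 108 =50*c^3 - 145*c^2 - 283*c + t*(-15*c^2 + 33*c + 108) + 252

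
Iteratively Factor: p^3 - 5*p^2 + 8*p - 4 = (p - 2)*(p^2 - 3*p + 2) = (p - 2)^2*(p - 1)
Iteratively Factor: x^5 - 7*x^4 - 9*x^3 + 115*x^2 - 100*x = (x - 5)*(x^4 - 2*x^3 - 19*x^2 + 20*x) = (x - 5)*(x - 1)*(x^3 - x^2 - 20*x) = (x - 5)^2*(x - 1)*(x^2 + 4*x) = (x - 5)^2*(x - 1)*(x + 4)*(x)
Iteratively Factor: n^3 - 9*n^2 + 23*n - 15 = (n - 1)*(n^2 - 8*n + 15) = (n - 3)*(n - 1)*(n - 5)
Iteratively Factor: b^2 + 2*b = (b + 2)*(b)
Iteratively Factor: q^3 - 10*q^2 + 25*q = (q - 5)*(q^2 - 5*q) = q*(q - 5)*(q - 5)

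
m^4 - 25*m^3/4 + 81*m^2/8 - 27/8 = (m - 3)^2*(m - 3/4)*(m + 1/2)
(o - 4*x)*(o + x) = o^2 - 3*o*x - 4*x^2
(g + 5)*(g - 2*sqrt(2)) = g^2 - 2*sqrt(2)*g + 5*g - 10*sqrt(2)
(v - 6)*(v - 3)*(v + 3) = v^3 - 6*v^2 - 9*v + 54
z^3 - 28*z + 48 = (z - 4)*(z - 2)*(z + 6)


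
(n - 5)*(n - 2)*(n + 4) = n^3 - 3*n^2 - 18*n + 40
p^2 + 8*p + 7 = (p + 1)*(p + 7)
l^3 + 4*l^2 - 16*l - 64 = (l - 4)*(l + 4)^2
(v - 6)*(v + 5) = v^2 - v - 30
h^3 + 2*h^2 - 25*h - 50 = (h - 5)*(h + 2)*(h + 5)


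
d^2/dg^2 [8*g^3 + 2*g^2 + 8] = 48*g + 4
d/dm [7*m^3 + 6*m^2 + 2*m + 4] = 21*m^2 + 12*m + 2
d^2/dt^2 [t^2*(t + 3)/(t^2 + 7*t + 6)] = 4*(11*t^3 + 36*t^2 + 54*t + 54)/(t^6 + 21*t^5 + 165*t^4 + 595*t^3 + 990*t^2 + 756*t + 216)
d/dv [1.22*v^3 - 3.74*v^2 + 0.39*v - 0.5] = 3.66*v^2 - 7.48*v + 0.39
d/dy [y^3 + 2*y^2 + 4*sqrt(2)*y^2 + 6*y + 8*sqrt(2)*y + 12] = 3*y^2 + 4*y + 8*sqrt(2)*y + 6 + 8*sqrt(2)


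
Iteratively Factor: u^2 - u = (u - 1)*(u)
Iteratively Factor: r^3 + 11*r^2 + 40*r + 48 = (r + 4)*(r^2 + 7*r + 12) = (r + 3)*(r + 4)*(r + 4)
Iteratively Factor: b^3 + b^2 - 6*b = (b - 2)*(b^2 + 3*b) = (b - 2)*(b + 3)*(b)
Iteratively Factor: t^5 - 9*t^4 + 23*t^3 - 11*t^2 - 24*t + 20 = (t - 2)*(t^4 - 7*t^3 + 9*t^2 + 7*t - 10) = (t - 5)*(t - 2)*(t^3 - 2*t^2 - t + 2) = (t - 5)*(t - 2)^2*(t^2 - 1) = (t - 5)*(t - 2)^2*(t - 1)*(t + 1)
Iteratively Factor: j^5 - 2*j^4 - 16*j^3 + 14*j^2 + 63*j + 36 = (j + 1)*(j^4 - 3*j^3 - 13*j^2 + 27*j + 36) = (j - 4)*(j + 1)*(j^3 + j^2 - 9*j - 9) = (j - 4)*(j + 1)^2*(j^2 - 9) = (j - 4)*(j + 1)^2*(j + 3)*(j - 3)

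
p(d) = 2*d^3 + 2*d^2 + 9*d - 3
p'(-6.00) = 201.00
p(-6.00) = -417.00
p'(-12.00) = 825.00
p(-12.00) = -3279.00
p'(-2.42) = 34.46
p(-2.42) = -41.41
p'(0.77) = 15.64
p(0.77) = 6.03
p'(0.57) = 13.23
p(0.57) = 3.15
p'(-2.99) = 50.68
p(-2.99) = -65.49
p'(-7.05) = 279.02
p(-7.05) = -667.85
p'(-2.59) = 38.89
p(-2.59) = -47.64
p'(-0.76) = 9.43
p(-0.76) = -9.56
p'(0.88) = 17.17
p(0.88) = 7.83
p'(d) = 6*d^2 + 4*d + 9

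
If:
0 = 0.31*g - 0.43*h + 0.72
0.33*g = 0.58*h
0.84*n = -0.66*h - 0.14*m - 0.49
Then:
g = -11.02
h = -6.27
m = 26.0544666415379 - 6.0*n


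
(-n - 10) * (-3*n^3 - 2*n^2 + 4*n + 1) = 3*n^4 + 32*n^3 + 16*n^2 - 41*n - 10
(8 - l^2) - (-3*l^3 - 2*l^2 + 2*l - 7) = 3*l^3 + l^2 - 2*l + 15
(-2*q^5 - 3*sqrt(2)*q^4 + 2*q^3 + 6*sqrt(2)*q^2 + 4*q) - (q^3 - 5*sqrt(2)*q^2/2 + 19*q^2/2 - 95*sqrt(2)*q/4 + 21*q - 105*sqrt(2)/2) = -2*q^5 - 3*sqrt(2)*q^4 + q^3 - 19*q^2/2 + 17*sqrt(2)*q^2/2 - 17*q + 95*sqrt(2)*q/4 + 105*sqrt(2)/2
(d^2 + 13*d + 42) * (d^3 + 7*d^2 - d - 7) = d^5 + 20*d^4 + 132*d^3 + 274*d^2 - 133*d - 294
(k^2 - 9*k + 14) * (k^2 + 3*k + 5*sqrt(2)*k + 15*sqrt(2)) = k^4 - 6*k^3 + 5*sqrt(2)*k^3 - 30*sqrt(2)*k^2 - 13*k^2 - 65*sqrt(2)*k + 42*k + 210*sqrt(2)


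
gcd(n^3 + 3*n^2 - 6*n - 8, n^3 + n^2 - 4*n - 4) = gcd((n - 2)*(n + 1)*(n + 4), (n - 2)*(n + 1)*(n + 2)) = n^2 - n - 2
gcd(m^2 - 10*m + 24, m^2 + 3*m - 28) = m - 4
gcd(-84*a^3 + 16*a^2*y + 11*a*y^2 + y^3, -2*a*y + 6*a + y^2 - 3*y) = -2*a + y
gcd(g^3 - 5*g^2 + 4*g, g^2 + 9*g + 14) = 1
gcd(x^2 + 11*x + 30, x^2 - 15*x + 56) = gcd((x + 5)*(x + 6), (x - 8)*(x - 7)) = 1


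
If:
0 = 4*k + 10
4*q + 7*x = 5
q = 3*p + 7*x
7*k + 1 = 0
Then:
No Solution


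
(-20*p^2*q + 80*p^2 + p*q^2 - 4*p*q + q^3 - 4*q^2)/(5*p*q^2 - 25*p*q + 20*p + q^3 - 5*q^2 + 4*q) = (-4*p + q)/(q - 1)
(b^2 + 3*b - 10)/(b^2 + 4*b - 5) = (b - 2)/(b - 1)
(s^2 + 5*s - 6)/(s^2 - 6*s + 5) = (s + 6)/(s - 5)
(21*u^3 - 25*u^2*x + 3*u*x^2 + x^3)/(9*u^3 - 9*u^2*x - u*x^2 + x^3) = (7*u + x)/(3*u + x)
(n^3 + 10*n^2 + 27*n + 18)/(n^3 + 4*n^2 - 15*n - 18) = (n + 3)/(n - 3)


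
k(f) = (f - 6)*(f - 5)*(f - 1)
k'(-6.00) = 293.00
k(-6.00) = -924.00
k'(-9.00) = 500.00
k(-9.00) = -2100.00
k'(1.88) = 6.48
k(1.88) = 11.31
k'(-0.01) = 41.24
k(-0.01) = -30.41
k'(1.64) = 9.71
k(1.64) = 9.38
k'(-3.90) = 180.23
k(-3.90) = -431.74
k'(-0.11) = 43.68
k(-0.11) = -34.66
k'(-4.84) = 227.44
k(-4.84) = -622.93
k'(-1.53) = 84.74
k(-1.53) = -124.40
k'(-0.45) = 52.41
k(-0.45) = -50.97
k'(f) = (f - 6)*(f - 5) + (f - 6)*(f - 1) + (f - 5)*(f - 1)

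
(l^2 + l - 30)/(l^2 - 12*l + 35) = (l + 6)/(l - 7)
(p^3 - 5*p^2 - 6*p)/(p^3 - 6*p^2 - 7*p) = (p - 6)/(p - 7)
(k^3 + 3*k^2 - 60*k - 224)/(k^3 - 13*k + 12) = (k^2 - k - 56)/(k^2 - 4*k + 3)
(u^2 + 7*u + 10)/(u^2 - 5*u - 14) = (u + 5)/(u - 7)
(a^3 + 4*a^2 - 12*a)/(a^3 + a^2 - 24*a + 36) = a/(a - 3)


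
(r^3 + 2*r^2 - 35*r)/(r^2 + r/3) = 3*(r^2 + 2*r - 35)/(3*r + 1)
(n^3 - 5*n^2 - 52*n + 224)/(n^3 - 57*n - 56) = (n - 4)/(n + 1)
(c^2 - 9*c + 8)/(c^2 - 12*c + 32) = (c - 1)/(c - 4)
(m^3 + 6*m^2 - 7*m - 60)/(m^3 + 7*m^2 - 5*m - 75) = (m + 4)/(m + 5)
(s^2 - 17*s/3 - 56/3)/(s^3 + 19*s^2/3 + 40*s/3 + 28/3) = (s - 8)/(s^2 + 4*s + 4)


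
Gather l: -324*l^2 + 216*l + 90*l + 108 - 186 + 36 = -324*l^2 + 306*l - 42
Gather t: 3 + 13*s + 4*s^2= 4*s^2 + 13*s + 3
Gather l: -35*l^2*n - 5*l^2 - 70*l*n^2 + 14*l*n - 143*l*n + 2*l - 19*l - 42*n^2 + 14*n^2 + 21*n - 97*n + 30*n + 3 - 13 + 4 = l^2*(-35*n - 5) + l*(-70*n^2 - 129*n - 17) - 28*n^2 - 46*n - 6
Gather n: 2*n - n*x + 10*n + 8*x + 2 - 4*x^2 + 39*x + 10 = n*(12 - x) - 4*x^2 + 47*x + 12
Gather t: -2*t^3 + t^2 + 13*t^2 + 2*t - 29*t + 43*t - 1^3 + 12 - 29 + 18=-2*t^3 + 14*t^2 + 16*t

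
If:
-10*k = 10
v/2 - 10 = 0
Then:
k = -1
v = 20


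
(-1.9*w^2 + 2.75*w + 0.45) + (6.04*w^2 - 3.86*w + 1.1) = 4.14*w^2 - 1.11*w + 1.55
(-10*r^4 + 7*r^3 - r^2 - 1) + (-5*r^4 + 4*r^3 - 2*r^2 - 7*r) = -15*r^4 + 11*r^3 - 3*r^2 - 7*r - 1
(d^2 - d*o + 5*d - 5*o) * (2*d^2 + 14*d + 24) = 2*d^4 - 2*d^3*o + 24*d^3 - 24*d^2*o + 94*d^2 - 94*d*o + 120*d - 120*o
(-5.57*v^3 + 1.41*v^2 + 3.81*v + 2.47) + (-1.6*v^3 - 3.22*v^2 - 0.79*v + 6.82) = -7.17*v^3 - 1.81*v^2 + 3.02*v + 9.29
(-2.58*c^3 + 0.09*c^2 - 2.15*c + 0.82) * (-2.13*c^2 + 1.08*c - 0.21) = 5.4954*c^5 - 2.9781*c^4 + 5.2185*c^3 - 4.0875*c^2 + 1.3371*c - 0.1722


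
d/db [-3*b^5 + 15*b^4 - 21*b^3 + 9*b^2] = 3*b*(-5*b^3 + 20*b^2 - 21*b + 6)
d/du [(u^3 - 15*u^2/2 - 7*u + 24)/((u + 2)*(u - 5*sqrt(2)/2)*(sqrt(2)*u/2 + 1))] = (-6*u^2 + 19*sqrt(2)*u^2 - 68*sqrt(2)*u + 72 + 95*sqrt(2))/(2*u^4 - 6*sqrt(2)*u^3 - 11*u^2 + 30*sqrt(2)*u + 50)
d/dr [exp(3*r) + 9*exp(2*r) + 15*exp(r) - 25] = 3*(exp(2*r) + 6*exp(r) + 5)*exp(r)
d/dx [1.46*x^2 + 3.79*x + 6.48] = 2.92*x + 3.79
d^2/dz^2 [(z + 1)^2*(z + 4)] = 6*z + 12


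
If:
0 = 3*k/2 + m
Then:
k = -2*m/3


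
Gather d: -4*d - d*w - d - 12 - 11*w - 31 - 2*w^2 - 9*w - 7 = d*(-w - 5) - 2*w^2 - 20*w - 50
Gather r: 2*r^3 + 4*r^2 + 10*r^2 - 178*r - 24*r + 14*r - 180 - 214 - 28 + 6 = 2*r^3 + 14*r^2 - 188*r - 416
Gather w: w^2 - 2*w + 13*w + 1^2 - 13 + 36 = w^2 + 11*w + 24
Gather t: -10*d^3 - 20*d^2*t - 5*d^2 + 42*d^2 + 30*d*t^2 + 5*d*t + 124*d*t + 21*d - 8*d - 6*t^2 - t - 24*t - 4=-10*d^3 + 37*d^2 + 13*d + t^2*(30*d - 6) + t*(-20*d^2 + 129*d - 25) - 4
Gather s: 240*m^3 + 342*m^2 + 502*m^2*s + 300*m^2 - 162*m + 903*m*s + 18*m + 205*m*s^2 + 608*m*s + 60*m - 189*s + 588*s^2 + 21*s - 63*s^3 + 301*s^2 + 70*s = 240*m^3 + 642*m^2 - 84*m - 63*s^3 + s^2*(205*m + 889) + s*(502*m^2 + 1511*m - 98)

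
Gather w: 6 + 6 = 12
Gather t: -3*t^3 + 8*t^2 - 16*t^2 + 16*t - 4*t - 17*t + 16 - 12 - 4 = -3*t^3 - 8*t^2 - 5*t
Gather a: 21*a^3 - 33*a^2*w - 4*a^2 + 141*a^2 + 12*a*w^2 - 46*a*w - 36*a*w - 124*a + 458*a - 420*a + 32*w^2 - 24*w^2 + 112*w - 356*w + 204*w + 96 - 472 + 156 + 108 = 21*a^3 + a^2*(137 - 33*w) + a*(12*w^2 - 82*w - 86) + 8*w^2 - 40*w - 112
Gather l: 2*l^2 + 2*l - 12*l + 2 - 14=2*l^2 - 10*l - 12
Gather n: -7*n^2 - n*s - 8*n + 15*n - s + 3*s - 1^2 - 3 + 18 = -7*n^2 + n*(7 - s) + 2*s + 14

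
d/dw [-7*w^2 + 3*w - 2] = 3 - 14*w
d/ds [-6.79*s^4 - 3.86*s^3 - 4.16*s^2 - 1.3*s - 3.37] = -27.16*s^3 - 11.58*s^2 - 8.32*s - 1.3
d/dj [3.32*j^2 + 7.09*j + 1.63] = 6.64*j + 7.09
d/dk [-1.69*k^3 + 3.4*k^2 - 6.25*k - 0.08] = -5.07*k^2 + 6.8*k - 6.25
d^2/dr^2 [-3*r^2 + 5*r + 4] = -6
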